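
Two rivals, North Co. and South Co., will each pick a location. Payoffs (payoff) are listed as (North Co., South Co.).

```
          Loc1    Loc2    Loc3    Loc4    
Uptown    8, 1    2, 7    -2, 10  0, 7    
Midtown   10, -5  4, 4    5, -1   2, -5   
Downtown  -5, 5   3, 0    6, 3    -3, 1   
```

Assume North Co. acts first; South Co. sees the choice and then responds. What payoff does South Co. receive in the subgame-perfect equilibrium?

Work backward from South Co.'s decision.
- Uptown → South Co. plays Loc3 (best of 1, 7, 10, 7); North Co. gets -2.
- Midtown → South Co. plays Loc2 (best of -5, 4, -1, -5); North Co. gets 4.
- Downtown → South Co. plays Loc1 (best of 5, 0, 3, 1); North Co. gets -5.
Maximizing over -2, 4, -5, North Co. chooses Midtown. Subgame-perfect outcome: (Midtown, Loc2) with payoffs (4, 4).

4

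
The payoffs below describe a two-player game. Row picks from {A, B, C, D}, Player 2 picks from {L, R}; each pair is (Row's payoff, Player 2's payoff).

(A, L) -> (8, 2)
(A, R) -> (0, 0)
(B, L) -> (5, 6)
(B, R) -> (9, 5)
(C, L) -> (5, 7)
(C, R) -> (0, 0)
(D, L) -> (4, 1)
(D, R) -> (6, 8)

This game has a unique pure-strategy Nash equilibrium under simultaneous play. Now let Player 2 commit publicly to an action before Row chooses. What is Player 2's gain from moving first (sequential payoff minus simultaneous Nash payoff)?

3

Backward induction with Player 2 moving first.
- L: BR = A, leader payoff 2.
- R: BR = B, leader payoff 5.
Among 2, 5, the best is 5 at R. Subgame-perfect outcome: (B, R) with payoffs (9, 5).
Under simultaneous play:
Row's best replies: L→A; R→B.
Player 2's best replies: A→L; B→L; C→L; D→R.
Only (A, L) has each player best-responding; Nash payoffs (8, 2).
Player 2's commitment gain: 5 − 2 = 3.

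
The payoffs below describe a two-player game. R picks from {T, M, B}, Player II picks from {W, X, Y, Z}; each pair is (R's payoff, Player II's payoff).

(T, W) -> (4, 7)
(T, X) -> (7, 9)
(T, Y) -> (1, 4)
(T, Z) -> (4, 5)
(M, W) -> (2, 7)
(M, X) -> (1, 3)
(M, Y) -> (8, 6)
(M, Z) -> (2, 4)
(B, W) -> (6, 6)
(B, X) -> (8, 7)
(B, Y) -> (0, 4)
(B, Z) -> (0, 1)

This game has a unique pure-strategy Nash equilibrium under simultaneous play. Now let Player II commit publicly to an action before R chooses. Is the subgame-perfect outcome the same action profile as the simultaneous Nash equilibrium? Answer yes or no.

Work backward from R's decision.
- W: R compares 4, 2, 6 and picks B; Player II would get 6.
- X: R compares 7, 1, 8 and picks B; Player II would get 7.
- Y: R compares 1, 8, 0 and picks M; Player II would get 6.
- Z: R compares 4, 2, 0 and picks T; Player II would get 5.
Player II's induced payoffs are 6, 7, 6, 5, so Player II commits to X. Subgame-perfect outcome: (B, X) with payoffs (8, 7).
Now find the simultaneous Nash equilibrium.
R's best replies: W→B; X→B; Y→M; Z→T.
Player II's best replies: T→X; M→W; B→X.
Only (B, X) has each player best-responding; Nash payoffs (8, 7).
Sequential outcome (B, X) coincides with the Nash profile (B, X).

yes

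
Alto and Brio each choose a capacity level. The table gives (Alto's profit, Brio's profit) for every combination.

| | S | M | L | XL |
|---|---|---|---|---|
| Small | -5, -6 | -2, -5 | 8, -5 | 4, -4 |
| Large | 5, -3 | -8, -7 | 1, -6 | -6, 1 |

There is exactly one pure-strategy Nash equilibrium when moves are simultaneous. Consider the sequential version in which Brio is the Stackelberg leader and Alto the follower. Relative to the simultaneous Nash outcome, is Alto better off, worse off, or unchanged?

better off

Backward induction with Brio moving first.
- S: Alto compares -5, 5 and picks Large; Brio would get -3.
- M: Alto compares -2, -8 and picks Small; Brio would get -5.
- L: Alto compares 8, 1 and picks Small; Brio would get -5.
- XL: Alto compares 4, -6 and picks Small; Brio would get -4.
Maximizing over -3, -5, -5, -4, Brio chooses S. Subgame-perfect outcome: (Large, S) with payoffs (5, -3).
For the simultaneous game, intersect best replies.
Alto's best replies: S→Large; M→Small; L→Small; XL→Small.
Brio's best replies: Small→XL; Large→XL.
Only (Small, XL) has each player best-responding; Nash payoffs (4, -4).
Alto earns 5 sequentially versus 4 at the Nash outcome: better off.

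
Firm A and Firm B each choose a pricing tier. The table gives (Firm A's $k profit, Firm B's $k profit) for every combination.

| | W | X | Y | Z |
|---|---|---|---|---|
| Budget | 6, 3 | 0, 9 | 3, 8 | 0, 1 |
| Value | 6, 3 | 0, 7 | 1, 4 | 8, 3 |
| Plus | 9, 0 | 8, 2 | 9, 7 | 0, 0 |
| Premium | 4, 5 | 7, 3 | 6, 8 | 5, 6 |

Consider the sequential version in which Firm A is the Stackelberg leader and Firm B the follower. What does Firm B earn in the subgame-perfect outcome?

Work backward from Firm B's decision.
- Budget: Firm B compares 3, 9, 8, 1 and picks X; Firm A would get 0.
- Value: Firm B compares 3, 7, 4, 3 and picks X; Firm A would get 0.
- Plus: Firm B compares 0, 2, 7, 0 and picks Y; Firm A would get 9.
- Premium: Firm B compares 5, 3, 8, 6 and picks Y; Firm A would get 6.
Firm A's induced payoffs are 0, 0, 9, 6, so Firm A commits to Plus. Subgame-perfect outcome: (Plus, Y) with payoffs (9, 7).

7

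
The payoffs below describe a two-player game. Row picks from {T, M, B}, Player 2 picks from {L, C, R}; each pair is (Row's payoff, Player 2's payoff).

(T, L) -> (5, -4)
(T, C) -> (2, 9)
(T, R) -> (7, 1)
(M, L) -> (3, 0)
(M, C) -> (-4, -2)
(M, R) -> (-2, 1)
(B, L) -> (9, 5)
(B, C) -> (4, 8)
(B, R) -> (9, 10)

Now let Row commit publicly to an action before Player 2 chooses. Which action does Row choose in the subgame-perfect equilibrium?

Solve by backward induction (Row leads).
- T → Player 2 plays C (best of -4, 9, 1); Row gets 2.
- M → Player 2 plays R (best of 0, -2, 1); Row gets -2.
- B → Player 2 plays R (best of 5, 8, 10); Row gets 9.
Among 2, -2, 9, the best is 9 at B. Subgame-perfect outcome: (B, R) with payoffs (9, 10).

B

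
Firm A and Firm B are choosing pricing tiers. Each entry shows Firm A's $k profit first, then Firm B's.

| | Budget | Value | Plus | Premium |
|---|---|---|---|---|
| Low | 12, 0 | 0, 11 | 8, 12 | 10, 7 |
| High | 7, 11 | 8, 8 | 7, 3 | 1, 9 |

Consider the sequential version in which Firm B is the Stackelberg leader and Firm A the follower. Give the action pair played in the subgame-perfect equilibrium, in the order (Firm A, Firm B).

Backward induction with Firm B moving first.
- Budget → Firm A plays Low (best of 12, 7); Firm B gets 0.
- Value → Firm A plays High (best of 0, 8); Firm B gets 8.
- Plus → Firm A plays Low (best of 8, 7); Firm B gets 12.
- Premium → Firm A plays Low (best of 10, 1); Firm B gets 7.
Firm B's induced payoffs are 0, 8, 12, 7, so Firm B commits to Plus. Subgame-perfect outcome: (Low, Plus) with payoffs (8, 12).

(Low, Plus)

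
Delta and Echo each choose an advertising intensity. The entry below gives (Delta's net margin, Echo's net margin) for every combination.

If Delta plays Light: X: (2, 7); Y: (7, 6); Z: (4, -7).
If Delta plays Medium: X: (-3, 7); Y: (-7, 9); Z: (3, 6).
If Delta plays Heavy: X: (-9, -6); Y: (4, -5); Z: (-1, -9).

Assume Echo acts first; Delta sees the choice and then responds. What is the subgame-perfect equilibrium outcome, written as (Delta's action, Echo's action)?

Solve by backward induction (Echo leads).
- X: BR = Light, leader payoff 7.
- Y: BR = Light, leader payoff 6.
- Z: BR = Light, leader payoff -7.
Among 7, 6, -7, the best is 7 at X. Subgame-perfect outcome: (Light, X) with payoffs (2, 7).

(Light, X)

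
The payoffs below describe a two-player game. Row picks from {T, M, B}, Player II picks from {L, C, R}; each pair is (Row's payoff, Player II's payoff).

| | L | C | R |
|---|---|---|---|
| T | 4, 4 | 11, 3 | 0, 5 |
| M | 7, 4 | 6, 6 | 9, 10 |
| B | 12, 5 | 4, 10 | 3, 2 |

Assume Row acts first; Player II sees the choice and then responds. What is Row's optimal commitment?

M

Player II best-responds to each possible Row move:
- T: Player II compares 4, 3, 5 and picks R; Row would get 0.
- M: Player II compares 4, 6, 10 and picks R; Row would get 9.
- B: Player II compares 5, 10, 2 and picks C; Row would get 4.
Row's induced payoffs are 0, 9, 4, so Row commits to M. Subgame-perfect outcome: (M, R) with payoffs (9, 10).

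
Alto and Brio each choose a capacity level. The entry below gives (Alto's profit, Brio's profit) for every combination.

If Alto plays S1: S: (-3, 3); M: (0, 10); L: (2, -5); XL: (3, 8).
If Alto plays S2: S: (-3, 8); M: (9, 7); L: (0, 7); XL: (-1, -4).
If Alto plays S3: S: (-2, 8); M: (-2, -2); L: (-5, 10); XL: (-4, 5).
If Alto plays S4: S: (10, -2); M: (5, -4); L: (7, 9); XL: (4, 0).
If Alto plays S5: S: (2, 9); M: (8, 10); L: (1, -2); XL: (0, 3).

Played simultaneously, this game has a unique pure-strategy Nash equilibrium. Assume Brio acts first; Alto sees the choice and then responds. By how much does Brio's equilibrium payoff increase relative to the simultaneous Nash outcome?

0

Backward induction with Brio moving first.
- S: Alto compares -3, -3, -2, 10, 2 and picks S4; Brio would get -2.
- M: Alto compares 0, 9, -2, 5, 8 and picks S2; Brio would get 7.
- L: Alto compares 2, 0, -5, 7, 1 and picks S4; Brio would get 9.
- XL: Alto compares 3, -1, -4, 4, 0 and picks S4; Brio would get 0.
Maximizing over -2, 7, 9, 0, Brio chooses L. Subgame-perfect outcome: (S4, L) with payoffs (7, 9).
Under simultaneous play:
Alto's best replies: S→S4; M→S2; L→S4; XL→S4.
Brio's best replies: S1→M; S2→S; S3→L; S4→L; S5→M.
Only (S4, L) has each player best-responding; Nash payoffs (7, 9).
Brio's commitment gain: 9 − 9 = 0.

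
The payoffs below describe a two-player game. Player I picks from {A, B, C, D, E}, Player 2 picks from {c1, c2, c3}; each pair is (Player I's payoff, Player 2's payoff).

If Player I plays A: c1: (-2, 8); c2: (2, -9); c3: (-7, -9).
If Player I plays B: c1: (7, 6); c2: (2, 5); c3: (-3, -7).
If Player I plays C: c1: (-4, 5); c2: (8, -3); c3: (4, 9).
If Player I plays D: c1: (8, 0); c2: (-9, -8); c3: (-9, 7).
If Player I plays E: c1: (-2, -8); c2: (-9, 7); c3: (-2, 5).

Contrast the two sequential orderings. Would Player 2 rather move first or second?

first

If Player I leads: Player 2's best replies are A→c1, B→c1, C→c3, D→c3, E→c2; Player I's induced payoffs -2, 7, 4, -9, -9; outcome (B, c1), payoffs (7, 6).
If Player 2 leads: Player I's best replies are c1→D, c2→C, c3→C; Player 2's induced payoffs 0, -3, 9; outcome (C, c3), payoffs (4, 9).
Player 2 gets 9 moving first and 6 moving second, so Player 2 prefers to move first.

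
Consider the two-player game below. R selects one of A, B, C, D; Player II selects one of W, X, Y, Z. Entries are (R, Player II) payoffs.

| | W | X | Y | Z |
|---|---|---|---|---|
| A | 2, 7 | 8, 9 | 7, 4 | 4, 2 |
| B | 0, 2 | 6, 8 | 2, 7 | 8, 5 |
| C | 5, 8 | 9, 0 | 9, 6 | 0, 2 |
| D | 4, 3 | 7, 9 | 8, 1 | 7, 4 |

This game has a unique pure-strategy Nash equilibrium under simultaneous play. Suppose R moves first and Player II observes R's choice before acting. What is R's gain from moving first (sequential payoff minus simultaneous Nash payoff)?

Work backward from Player II's decision.
- A → Player II plays X (best of 7, 9, 4, 2); R gets 8.
- B → Player II plays X (best of 2, 8, 7, 5); R gets 6.
- C → Player II plays W (best of 8, 0, 6, 2); R gets 5.
- D → Player II plays X (best of 3, 9, 1, 4); R gets 7.
R's induced payoffs are 8, 6, 5, 7, so R commits to A. Subgame-perfect outcome: (A, X) with payoffs (8, 9).
Under simultaneous play:
R's best replies: W→C; X→C; Y→C; Z→B.
Player II's best replies: A→X; B→X; C→W; D→X.
Only (C, W) has each player best-responding; Nash payoffs (5, 8).
R's commitment gain: 8 − 5 = 3.

3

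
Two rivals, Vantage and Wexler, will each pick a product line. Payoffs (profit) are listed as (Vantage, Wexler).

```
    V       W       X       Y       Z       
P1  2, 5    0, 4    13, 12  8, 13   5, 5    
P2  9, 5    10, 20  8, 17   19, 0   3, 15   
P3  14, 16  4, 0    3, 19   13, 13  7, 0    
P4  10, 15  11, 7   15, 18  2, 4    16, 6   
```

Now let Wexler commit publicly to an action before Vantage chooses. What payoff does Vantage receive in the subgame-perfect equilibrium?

Backward induction with Wexler moving first.
- V → Vantage plays P3 (best of 2, 9, 14, 10); Wexler gets 16.
- W → Vantage plays P4 (best of 0, 10, 4, 11); Wexler gets 7.
- X → Vantage plays P4 (best of 13, 8, 3, 15); Wexler gets 18.
- Y → Vantage plays P2 (best of 8, 19, 13, 2); Wexler gets 0.
- Z → Vantage plays P4 (best of 5, 3, 7, 16); Wexler gets 6.
Wexler's induced payoffs are 16, 7, 18, 0, 6, so Wexler commits to X. Subgame-perfect outcome: (P4, X) with payoffs (15, 18).

15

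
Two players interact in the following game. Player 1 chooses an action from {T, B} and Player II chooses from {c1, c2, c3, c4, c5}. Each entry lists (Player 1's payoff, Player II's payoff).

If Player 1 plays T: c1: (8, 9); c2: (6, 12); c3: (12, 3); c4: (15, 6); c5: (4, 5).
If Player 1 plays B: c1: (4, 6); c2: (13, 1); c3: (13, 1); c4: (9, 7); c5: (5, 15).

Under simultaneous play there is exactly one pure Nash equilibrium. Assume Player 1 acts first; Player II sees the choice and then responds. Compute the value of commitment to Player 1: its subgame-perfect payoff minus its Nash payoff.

Work backward from Player II's decision.
- T: Player II compares 9, 12, 3, 6, 5 and picks c2; Player 1 would get 6.
- B: Player II compares 6, 1, 1, 7, 15 and picks c5; Player 1 would get 5.
Player 1's induced payoffs are 6, 5, so Player 1 commits to T. Subgame-perfect outcome: (T, c2) with payoffs (6, 12).
Under simultaneous play:
Player 1's best replies: c1→T; c2→B; c3→B; c4→T; c5→B.
Player II's best replies: T→c2; B→c5.
Only (B, c5) has each player best-responding; Nash payoffs (5, 15).
Player 1's commitment gain: 6 − 5 = 1.

1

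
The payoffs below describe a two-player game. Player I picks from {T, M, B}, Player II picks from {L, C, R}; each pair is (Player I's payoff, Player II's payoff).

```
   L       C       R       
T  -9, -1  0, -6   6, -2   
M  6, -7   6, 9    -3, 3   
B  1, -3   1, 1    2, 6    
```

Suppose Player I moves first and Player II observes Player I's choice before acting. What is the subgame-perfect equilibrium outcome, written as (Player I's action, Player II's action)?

(M, C)

Player II best-responds to each possible Player I move:
- T: Player II compares -1, -6, -2 and picks L; Player I would get -9.
- M: Player II compares -7, 9, 3 and picks C; Player I would get 6.
- B: Player II compares -3, 1, 6 and picks R; Player I would get 2.
Among -9, 6, 2, the best is 6 at M. Subgame-perfect outcome: (M, C) with payoffs (6, 9).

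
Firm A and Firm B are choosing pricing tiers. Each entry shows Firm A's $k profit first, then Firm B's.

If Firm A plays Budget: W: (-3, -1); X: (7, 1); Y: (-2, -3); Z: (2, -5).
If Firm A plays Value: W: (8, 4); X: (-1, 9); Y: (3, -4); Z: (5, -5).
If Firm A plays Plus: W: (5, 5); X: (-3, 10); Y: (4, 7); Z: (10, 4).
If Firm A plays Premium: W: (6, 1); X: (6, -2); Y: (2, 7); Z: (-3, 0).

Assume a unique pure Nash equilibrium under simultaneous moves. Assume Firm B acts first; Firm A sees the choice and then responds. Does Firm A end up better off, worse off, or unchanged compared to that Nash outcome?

worse off

Firm A best-responds to each possible Firm B move:
- W → Firm A plays Value (best of -3, 8, 5, 6); Firm B gets 4.
- X → Firm A plays Budget (best of 7, -1, -3, 6); Firm B gets 1.
- Y → Firm A plays Plus (best of -2, 3, 4, 2); Firm B gets 7.
- Z → Firm A plays Plus (best of 2, 5, 10, -3); Firm B gets 4.
Maximizing over 4, 1, 7, 4, Firm B chooses Y. Subgame-perfect outcome: (Plus, Y) with payoffs (4, 7).
Now find the simultaneous Nash equilibrium.
Firm A's best replies: W→Value; X→Budget; Y→Plus; Z→Plus.
Firm B's best replies: Budget→X; Value→X; Plus→X; Premium→Y.
The unique mutual best reply is (Budget, X), giving (7, 1).
Firm A earns 4 sequentially versus 7 at the Nash outcome: worse off.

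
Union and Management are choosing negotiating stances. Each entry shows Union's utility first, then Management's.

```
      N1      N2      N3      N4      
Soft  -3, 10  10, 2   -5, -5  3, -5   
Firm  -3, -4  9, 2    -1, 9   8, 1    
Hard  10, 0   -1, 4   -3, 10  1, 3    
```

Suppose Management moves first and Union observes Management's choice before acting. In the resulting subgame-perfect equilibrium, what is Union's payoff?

-1

Solve by backward induction (Management leads).
- N1: Union compares -3, -3, 10 and picks Hard; Management would get 0.
- N2: Union compares 10, 9, -1 and picks Soft; Management would get 2.
- N3: Union compares -5, -1, -3 and picks Firm; Management would get 9.
- N4: Union compares 3, 8, 1 and picks Firm; Management would get 1.
Management's induced payoffs are 0, 2, 9, 1, so Management commits to N3. Subgame-perfect outcome: (Firm, N3) with payoffs (-1, 9).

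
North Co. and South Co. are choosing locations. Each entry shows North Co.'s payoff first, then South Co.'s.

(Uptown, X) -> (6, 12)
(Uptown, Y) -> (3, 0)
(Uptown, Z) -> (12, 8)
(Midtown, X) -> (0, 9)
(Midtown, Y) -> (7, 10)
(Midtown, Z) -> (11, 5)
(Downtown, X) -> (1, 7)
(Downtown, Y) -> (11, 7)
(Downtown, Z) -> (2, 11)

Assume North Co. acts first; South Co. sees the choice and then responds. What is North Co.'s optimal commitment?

Midtown

Work backward from South Co.'s decision.
- Uptown: BR = X, leader payoff 6.
- Midtown: BR = Y, leader payoff 7.
- Downtown: BR = Z, leader payoff 2.
Among 6, 7, 2, the best is 7 at Midtown. Subgame-perfect outcome: (Midtown, Y) with payoffs (7, 10).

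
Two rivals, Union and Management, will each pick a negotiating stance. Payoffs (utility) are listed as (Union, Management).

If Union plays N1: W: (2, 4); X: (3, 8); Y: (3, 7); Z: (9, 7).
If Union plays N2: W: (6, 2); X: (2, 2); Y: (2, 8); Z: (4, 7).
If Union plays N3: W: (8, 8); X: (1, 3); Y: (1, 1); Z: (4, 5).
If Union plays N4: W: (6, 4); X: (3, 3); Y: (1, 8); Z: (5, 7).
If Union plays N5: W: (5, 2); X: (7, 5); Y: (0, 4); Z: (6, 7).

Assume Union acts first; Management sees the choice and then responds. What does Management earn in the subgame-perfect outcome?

8

Backward induction with Union moving first.
- N1: Management compares 4, 8, 7, 7 and picks X; Union would get 3.
- N2: Management compares 2, 2, 8, 7 and picks Y; Union would get 2.
- N3: Management compares 8, 3, 1, 5 and picks W; Union would get 8.
- N4: Management compares 4, 3, 8, 7 and picks Y; Union would get 1.
- N5: Management compares 2, 5, 4, 7 and picks Z; Union would get 6.
Maximizing over 3, 2, 8, 1, 6, Union chooses N3. Subgame-perfect outcome: (N3, W) with payoffs (8, 8).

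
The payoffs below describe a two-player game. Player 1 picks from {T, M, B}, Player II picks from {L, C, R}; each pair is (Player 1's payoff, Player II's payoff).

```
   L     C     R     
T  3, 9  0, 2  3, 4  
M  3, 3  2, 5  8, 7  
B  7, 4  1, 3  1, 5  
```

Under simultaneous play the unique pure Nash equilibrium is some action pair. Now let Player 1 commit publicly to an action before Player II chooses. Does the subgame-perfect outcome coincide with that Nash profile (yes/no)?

yes

Backward induction with Player 1 moving first.
- T → Player II plays L (best of 9, 2, 4); Player 1 gets 3.
- M → Player II plays R (best of 3, 5, 7); Player 1 gets 8.
- B → Player II plays R (best of 4, 3, 5); Player 1 gets 1.
Maximizing over 3, 8, 1, Player 1 chooses M. Subgame-perfect outcome: (M, R) with payoffs (8, 7).
For the simultaneous game, intersect best replies.
Player 1's best replies: L→B; C→M; R→M.
Player II's best replies: T→L; M→R; B→R.
Only (M, R) has each player best-responding; Nash payoffs (8, 7).
Sequential outcome (M, R) coincides with the Nash profile (M, R).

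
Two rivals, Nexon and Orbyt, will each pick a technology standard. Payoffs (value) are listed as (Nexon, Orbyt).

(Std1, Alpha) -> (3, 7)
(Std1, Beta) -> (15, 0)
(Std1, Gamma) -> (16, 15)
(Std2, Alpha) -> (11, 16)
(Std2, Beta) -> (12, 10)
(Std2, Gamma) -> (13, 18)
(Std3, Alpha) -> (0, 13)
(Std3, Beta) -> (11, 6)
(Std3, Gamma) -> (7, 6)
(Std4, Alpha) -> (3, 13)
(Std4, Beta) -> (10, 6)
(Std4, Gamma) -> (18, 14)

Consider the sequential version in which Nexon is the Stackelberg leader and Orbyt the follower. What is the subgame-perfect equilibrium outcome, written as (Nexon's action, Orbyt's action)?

(Std4, Gamma)

Solve by backward induction (Nexon leads).
- Std1 → Orbyt plays Gamma (best of 7, 0, 15); Nexon gets 16.
- Std2 → Orbyt plays Gamma (best of 16, 10, 18); Nexon gets 13.
- Std3 → Orbyt plays Alpha (best of 13, 6, 6); Nexon gets 0.
- Std4 → Orbyt plays Gamma (best of 13, 6, 14); Nexon gets 18.
Nexon's induced payoffs are 16, 13, 0, 18, so Nexon commits to Std4. Subgame-perfect outcome: (Std4, Gamma) with payoffs (18, 14).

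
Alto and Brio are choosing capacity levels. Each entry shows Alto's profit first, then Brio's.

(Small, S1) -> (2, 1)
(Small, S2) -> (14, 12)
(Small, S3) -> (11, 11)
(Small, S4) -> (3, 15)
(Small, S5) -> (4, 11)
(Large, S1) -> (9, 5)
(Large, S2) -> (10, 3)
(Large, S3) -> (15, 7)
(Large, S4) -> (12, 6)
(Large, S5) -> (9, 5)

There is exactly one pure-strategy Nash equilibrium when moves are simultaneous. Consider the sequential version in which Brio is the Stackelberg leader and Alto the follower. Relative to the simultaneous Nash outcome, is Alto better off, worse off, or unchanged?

worse off

Work backward from Alto's decision.
- S1: BR = Large, leader payoff 5.
- S2: BR = Small, leader payoff 12.
- S3: BR = Large, leader payoff 7.
- S4: BR = Large, leader payoff 6.
- S5: BR = Large, leader payoff 5.
Maximizing over 5, 12, 7, 6, 5, Brio chooses S2. Subgame-perfect outcome: (Small, S2) with payoffs (14, 12).
For the simultaneous game, intersect best replies.
Alto's best replies: S1→Large; S2→Small; S3→Large; S4→Large; S5→Large.
Brio's best replies: Small→S4; Large→S3.
Only (Large, S3) has each player best-responding; Nash payoffs (15, 7).
Alto earns 14 sequentially versus 15 at the Nash outcome: worse off.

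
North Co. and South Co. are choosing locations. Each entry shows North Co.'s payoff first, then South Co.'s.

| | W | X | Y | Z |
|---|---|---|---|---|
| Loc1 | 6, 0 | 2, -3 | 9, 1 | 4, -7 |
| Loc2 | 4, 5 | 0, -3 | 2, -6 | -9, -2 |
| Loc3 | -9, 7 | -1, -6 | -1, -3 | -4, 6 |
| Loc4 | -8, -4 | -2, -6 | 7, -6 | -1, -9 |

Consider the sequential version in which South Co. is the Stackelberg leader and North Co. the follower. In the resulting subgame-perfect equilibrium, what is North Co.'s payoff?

Solve by backward induction (South Co. leads).
- W: BR = Loc1, leader payoff 0.
- X: BR = Loc1, leader payoff -3.
- Y: BR = Loc1, leader payoff 1.
- Z: BR = Loc1, leader payoff -7.
Among 0, -3, 1, -7, the best is 1 at Y. Subgame-perfect outcome: (Loc1, Y) with payoffs (9, 1).

9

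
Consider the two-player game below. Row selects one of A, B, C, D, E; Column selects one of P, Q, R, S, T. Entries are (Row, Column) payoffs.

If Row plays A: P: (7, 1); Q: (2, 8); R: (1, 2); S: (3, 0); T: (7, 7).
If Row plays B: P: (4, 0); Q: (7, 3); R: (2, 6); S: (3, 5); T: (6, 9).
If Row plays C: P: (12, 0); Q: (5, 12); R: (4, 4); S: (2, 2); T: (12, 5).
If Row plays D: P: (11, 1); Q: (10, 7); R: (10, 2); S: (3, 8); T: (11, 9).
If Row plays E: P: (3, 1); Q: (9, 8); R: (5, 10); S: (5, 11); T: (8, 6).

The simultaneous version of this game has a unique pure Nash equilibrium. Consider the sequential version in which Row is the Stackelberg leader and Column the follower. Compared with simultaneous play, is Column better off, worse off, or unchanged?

Backward induction with Row moving first.
- A → Column plays Q (best of 1, 8, 2, 0, 7); Row gets 2.
- B → Column plays T (best of 0, 3, 6, 5, 9); Row gets 6.
- C → Column plays Q (best of 0, 12, 4, 2, 5); Row gets 5.
- D → Column plays T (best of 1, 7, 2, 8, 9); Row gets 11.
- E → Column plays S (best of 1, 8, 10, 11, 6); Row gets 5.
Among 2, 6, 5, 11, 5, the best is 11 at D. Subgame-perfect outcome: (D, T) with payoffs (11, 9).
Under simultaneous play:
Row's best replies: P→C; Q→D; R→D; S→E; T→C.
Column's best replies: A→Q; B→T; C→Q; D→T; E→S.
Only (E, S) has each player best-responding; Nash payoffs (5, 11).
Column earns 9 sequentially versus 11 at the Nash outcome: worse off.

worse off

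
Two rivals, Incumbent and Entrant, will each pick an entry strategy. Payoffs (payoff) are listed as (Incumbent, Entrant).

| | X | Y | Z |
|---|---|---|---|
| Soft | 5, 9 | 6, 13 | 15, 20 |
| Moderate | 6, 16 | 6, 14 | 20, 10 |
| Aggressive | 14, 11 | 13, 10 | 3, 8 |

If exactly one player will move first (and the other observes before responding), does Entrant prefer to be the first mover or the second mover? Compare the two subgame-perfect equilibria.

If Incumbent leads: Entrant's best replies are Soft→Z, Moderate→X, Aggressive→X; Incumbent's induced payoffs 15, 6, 14; outcome (Soft, Z), payoffs (15, 20).
If Entrant leads: Incumbent's best replies are X→Aggressive, Y→Aggressive, Z→Moderate; Entrant's induced payoffs 11, 10, 10; outcome (Aggressive, X), payoffs (14, 11).
Entrant gets 11 moving first and 20 moving second, so Entrant prefers to move second.

second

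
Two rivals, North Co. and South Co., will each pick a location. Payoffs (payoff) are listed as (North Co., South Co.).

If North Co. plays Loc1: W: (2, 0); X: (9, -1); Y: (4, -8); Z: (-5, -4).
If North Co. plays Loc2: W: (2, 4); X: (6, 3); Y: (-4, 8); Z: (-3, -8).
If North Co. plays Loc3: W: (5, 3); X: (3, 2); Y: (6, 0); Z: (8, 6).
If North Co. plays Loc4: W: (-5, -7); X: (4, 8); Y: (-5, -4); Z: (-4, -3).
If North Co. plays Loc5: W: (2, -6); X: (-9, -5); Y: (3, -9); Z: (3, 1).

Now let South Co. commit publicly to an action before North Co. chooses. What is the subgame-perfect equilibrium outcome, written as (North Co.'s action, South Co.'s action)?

(Loc3, Z)

Work backward from North Co.'s decision.
- W: North Co. compares 2, 2, 5, -5, 2 and picks Loc3; South Co. would get 3.
- X: North Co. compares 9, 6, 3, 4, -9 and picks Loc1; South Co. would get -1.
- Y: North Co. compares 4, -4, 6, -5, 3 and picks Loc3; South Co. would get 0.
- Z: North Co. compares -5, -3, 8, -4, 3 and picks Loc3; South Co. would get 6.
Maximizing over 3, -1, 0, 6, South Co. chooses Z. Subgame-perfect outcome: (Loc3, Z) with payoffs (8, 6).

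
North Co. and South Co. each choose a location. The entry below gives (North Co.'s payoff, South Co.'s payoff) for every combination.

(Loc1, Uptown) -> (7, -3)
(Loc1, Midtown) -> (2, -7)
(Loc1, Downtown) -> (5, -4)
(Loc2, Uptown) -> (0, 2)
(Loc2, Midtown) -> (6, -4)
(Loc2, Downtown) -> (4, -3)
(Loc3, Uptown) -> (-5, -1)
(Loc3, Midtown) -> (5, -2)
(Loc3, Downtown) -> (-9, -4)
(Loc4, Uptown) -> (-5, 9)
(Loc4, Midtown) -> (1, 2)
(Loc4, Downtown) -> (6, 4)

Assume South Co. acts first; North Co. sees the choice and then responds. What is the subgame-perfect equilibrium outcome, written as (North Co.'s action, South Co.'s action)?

Work backward from North Co.'s decision.
- Uptown → North Co. plays Loc1 (best of 7, 0, -5, -5); South Co. gets -3.
- Midtown → North Co. plays Loc2 (best of 2, 6, 5, 1); South Co. gets -4.
- Downtown → North Co. plays Loc4 (best of 5, 4, -9, 6); South Co. gets 4.
Maximizing over -3, -4, 4, South Co. chooses Downtown. Subgame-perfect outcome: (Loc4, Downtown) with payoffs (6, 4).

(Loc4, Downtown)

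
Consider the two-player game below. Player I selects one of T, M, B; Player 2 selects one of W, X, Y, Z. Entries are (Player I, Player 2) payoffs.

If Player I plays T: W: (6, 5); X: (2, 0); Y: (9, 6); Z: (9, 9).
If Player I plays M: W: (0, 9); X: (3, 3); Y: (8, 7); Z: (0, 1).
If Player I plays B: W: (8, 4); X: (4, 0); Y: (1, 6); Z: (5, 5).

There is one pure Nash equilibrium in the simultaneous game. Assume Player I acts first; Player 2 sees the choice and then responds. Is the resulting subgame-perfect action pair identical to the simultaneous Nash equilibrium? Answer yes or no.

Player 2 best-responds to each possible Player I move:
- T: Player 2 compares 5, 0, 6, 9 and picks Z; Player I would get 9.
- M: Player 2 compares 9, 3, 7, 1 and picks W; Player I would get 0.
- B: Player 2 compares 4, 0, 6, 5 and picks Y; Player I would get 1.
Player I's induced payoffs are 9, 0, 1, so Player I commits to T. Subgame-perfect outcome: (T, Z) with payoffs (9, 9).
Now find the simultaneous Nash equilibrium.
Player I's best replies: W→B; X→B; Y→T; Z→T.
Player 2's best replies: T→Z; M→W; B→Y.
The unique mutual best reply is (T, Z), giving (9, 9).
Sequential outcome (T, Z) coincides with the Nash profile (T, Z).

yes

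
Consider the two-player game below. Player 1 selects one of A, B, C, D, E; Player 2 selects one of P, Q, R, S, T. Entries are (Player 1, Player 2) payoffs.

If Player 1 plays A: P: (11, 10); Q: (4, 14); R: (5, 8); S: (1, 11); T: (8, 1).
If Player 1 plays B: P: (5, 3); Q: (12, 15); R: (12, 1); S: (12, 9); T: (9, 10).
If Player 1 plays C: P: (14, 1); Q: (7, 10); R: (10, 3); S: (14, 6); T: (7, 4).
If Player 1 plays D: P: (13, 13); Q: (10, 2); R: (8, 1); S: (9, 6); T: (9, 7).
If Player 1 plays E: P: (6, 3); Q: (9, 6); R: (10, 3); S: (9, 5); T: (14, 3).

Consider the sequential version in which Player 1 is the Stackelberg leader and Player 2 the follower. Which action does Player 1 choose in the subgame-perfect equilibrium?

D

Backward induction with Player 1 moving first.
- A: Player 2 compares 10, 14, 8, 11, 1 and picks Q; Player 1 would get 4.
- B: Player 2 compares 3, 15, 1, 9, 10 and picks Q; Player 1 would get 12.
- C: Player 2 compares 1, 10, 3, 6, 4 and picks Q; Player 1 would get 7.
- D: Player 2 compares 13, 2, 1, 6, 7 and picks P; Player 1 would get 13.
- E: Player 2 compares 3, 6, 3, 5, 3 and picks Q; Player 1 would get 9.
Maximizing over 4, 12, 7, 13, 9, Player 1 chooses D. Subgame-perfect outcome: (D, P) with payoffs (13, 13).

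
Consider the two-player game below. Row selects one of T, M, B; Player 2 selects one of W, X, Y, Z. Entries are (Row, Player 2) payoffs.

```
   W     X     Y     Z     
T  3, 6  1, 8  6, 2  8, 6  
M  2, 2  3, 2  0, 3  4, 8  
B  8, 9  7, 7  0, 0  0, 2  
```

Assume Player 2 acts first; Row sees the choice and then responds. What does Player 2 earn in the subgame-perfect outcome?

Row best-responds to each possible Player 2 move:
- W: Row compares 3, 2, 8 and picks B; Player 2 would get 9.
- X: Row compares 1, 3, 7 and picks B; Player 2 would get 7.
- Y: Row compares 6, 0, 0 and picks T; Player 2 would get 2.
- Z: Row compares 8, 4, 0 and picks T; Player 2 would get 6.
Among 9, 7, 2, 6, the best is 9 at W. Subgame-perfect outcome: (B, W) with payoffs (8, 9).

9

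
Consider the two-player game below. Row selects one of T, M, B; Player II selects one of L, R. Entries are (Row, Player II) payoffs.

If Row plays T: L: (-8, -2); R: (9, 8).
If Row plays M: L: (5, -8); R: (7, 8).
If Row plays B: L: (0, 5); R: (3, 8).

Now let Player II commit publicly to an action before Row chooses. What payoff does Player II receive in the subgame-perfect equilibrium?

8

Row best-responds to each possible Player II move:
- L: BR = M, leader payoff -8.
- R: BR = T, leader payoff 8.
Among -8, 8, the best is 8 at R. Subgame-perfect outcome: (T, R) with payoffs (9, 8).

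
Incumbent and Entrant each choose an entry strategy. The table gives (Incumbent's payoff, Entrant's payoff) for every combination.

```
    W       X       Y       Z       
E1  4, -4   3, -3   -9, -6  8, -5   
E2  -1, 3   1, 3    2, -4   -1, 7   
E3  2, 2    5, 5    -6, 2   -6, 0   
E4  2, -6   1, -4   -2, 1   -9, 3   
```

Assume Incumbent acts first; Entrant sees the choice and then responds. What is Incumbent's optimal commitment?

E3

Backward induction with Incumbent moving first.
- E1: BR = X, leader payoff 3.
- E2: BR = Z, leader payoff -1.
- E3: BR = X, leader payoff 5.
- E4: BR = Z, leader payoff -9.
Among 3, -1, 5, -9, the best is 5 at E3. Subgame-perfect outcome: (E3, X) with payoffs (5, 5).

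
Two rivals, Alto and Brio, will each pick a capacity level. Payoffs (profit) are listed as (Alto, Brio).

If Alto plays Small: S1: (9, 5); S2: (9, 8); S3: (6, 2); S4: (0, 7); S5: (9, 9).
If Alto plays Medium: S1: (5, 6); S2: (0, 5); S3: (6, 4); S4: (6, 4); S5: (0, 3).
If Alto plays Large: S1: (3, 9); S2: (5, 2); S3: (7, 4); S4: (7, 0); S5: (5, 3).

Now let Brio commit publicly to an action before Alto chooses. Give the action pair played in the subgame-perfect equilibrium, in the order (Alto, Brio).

Work backward from Alto's decision.
- S1 → Alto plays Small (best of 9, 5, 3); Brio gets 5.
- S2 → Alto plays Small (best of 9, 0, 5); Brio gets 8.
- S3 → Alto plays Large (best of 6, 6, 7); Brio gets 4.
- S4 → Alto plays Large (best of 0, 6, 7); Brio gets 0.
- S5 → Alto plays Small (best of 9, 0, 5); Brio gets 9.
Brio's induced payoffs are 5, 8, 4, 0, 9, so Brio commits to S5. Subgame-perfect outcome: (Small, S5) with payoffs (9, 9).

(Small, S5)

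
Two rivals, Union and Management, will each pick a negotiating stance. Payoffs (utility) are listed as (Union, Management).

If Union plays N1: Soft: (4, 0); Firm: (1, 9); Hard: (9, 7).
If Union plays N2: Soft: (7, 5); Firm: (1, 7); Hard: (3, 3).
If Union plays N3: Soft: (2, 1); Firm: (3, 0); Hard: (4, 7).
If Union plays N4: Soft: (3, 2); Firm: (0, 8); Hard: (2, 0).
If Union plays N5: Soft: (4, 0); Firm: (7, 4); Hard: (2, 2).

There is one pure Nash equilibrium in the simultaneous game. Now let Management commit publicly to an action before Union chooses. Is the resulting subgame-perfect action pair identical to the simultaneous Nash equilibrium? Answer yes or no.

Union best-responds to each possible Management move:
- Soft: BR = N2, leader payoff 5.
- Firm: BR = N5, leader payoff 4.
- Hard: BR = N1, leader payoff 7.
Among 5, 4, 7, the best is 7 at Hard. Subgame-perfect outcome: (N1, Hard) with payoffs (9, 7).
Under simultaneous play:
Union's best replies: Soft→N2; Firm→N5; Hard→N1.
Management's best replies: N1→Firm; N2→Firm; N3→Hard; N4→Firm; N5→Firm.
Only (N5, Firm) has each player best-responding; Nash payoffs (7, 4).
Sequential outcome (N1, Hard) differs from the Nash profile (N5, Firm).

no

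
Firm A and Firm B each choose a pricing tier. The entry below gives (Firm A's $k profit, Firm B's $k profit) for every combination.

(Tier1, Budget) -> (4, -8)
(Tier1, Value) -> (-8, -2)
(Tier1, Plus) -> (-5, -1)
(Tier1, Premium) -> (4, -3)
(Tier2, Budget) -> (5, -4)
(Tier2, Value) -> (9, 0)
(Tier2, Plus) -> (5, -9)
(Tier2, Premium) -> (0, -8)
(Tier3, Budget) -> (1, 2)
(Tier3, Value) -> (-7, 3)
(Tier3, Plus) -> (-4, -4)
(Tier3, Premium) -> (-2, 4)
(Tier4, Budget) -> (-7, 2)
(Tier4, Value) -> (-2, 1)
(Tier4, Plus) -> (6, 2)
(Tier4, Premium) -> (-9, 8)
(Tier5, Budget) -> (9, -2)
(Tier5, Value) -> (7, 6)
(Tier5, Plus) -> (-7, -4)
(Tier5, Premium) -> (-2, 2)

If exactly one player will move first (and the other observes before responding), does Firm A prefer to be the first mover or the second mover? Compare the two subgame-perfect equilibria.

first

If Firm A leads: Firm B's best replies are Tier1→Plus, Tier2→Value, Tier3→Premium, Tier4→Premium, Tier5→Value; Firm A's induced payoffs -5, 9, -2, -9, 7; outcome (Tier2, Value), payoffs (9, 0).
If Firm B leads: Firm A's best replies are Budget→Tier5, Value→Tier2, Plus→Tier4, Premium→Tier1; Firm B's induced payoffs -2, 0, 2, -3; outcome (Tier4, Plus), payoffs (6, 2).
Firm A gets 9 moving first and 6 moving second, so Firm A prefers to move first.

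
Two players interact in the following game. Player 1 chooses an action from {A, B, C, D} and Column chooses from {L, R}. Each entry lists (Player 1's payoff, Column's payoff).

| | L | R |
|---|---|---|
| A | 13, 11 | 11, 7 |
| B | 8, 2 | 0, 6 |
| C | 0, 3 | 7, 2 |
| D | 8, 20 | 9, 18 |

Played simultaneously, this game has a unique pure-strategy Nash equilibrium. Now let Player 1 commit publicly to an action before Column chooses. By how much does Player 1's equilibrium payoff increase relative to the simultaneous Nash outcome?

0

Solve by backward induction (Player 1 leads).
- A: BR = L, leader payoff 13.
- B: BR = R, leader payoff 0.
- C: BR = L, leader payoff 0.
- D: BR = L, leader payoff 8.
Among 13, 0, 0, 8, the best is 13 at A. Subgame-perfect outcome: (A, L) with payoffs (13, 11).
Now find the simultaneous Nash equilibrium.
Player 1's best replies: L→A; R→A.
Column's best replies: A→L; B→R; C→L; D→L.
Only (A, L) has each player best-responding; Nash payoffs (13, 11).
Player 1's commitment gain: 13 − 13 = 0.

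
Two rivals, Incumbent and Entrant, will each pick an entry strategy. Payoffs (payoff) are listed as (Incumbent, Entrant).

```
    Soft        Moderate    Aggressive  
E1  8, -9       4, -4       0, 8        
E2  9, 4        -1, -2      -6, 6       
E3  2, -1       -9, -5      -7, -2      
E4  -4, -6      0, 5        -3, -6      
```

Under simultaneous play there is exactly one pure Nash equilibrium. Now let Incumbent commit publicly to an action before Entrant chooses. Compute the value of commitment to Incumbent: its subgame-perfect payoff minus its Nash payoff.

Solve by backward induction (Incumbent leads).
- E1: BR = Aggressive, leader payoff 0.
- E2: BR = Aggressive, leader payoff -6.
- E3: BR = Soft, leader payoff 2.
- E4: BR = Moderate, leader payoff 0.
Maximizing over 0, -6, 2, 0, Incumbent chooses E3. Subgame-perfect outcome: (E3, Soft) with payoffs (2, -1).
Now find the simultaneous Nash equilibrium.
Incumbent's best replies: Soft→E2; Moderate→E1; Aggressive→E1.
Entrant's best replies: E1→Aggressive; E2→Aggressive; E3→Soft; E4→Moderate.
The unique mutual best reply is (E1, Aggressive), giving (0, 8).
Incumbent's commitment gain: 2 − 0 = 2.

2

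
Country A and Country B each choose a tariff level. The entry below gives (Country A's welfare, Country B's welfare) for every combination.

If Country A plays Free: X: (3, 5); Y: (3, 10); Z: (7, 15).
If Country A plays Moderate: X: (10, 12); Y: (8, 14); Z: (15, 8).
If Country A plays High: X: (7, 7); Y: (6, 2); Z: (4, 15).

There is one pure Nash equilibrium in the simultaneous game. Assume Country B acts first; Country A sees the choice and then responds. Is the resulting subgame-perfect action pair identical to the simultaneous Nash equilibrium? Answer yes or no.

Backward induction with Country B moving first.
- X: Country A compares 3, 10, 7 and picks Moderate; Country B would get 12.
- Y: Country A compares 3, 8, 6 and picks Moderate; Country B would get 14.
- Z: Country A compares 7, 15, 4 and picks Moderate; Country B would get 8.
Country B's induced payoffs are 12, 14, 8, so Country B commits to Y. Subgame-perfect outcome: (Moderate, Y) with payoffs (8, 14).
Now find the simultaneous Nash equilibrium.
Country A's best replies: X→Moderate; Y→Moderate; Z→Moderate.
Country B's best replies: Free→Z; Moderate→Y; High→Z.
The unique mutual best reply is (Moderate, Y), giving (8, 14).
Sequential outcome (Moderate, Y) coincides with the Nash profile (Moderate, Y).

yes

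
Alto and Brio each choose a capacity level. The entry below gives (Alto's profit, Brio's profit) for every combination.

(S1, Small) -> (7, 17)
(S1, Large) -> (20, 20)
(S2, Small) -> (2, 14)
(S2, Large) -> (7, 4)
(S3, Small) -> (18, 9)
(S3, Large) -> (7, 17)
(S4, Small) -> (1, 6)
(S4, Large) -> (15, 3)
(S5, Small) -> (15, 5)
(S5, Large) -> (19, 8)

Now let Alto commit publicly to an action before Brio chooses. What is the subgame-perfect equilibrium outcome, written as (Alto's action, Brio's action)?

Solve by backward induction (Alto leads).
- S1: BR = Large, leader payoff 20.
- S2: BR = Small, leader payoff 2.
- S3: BR = Large, leader payoff 7.
- S4: BR = Small, leader payoff 1.
- S5: BR = Large, leader payoff 19.
Among 20, 2, 7, 1, 19, the best is 20 at S1. Subgame-perfect outcome: (S1, Large) with payoffs (20, 20).

(S1, Large)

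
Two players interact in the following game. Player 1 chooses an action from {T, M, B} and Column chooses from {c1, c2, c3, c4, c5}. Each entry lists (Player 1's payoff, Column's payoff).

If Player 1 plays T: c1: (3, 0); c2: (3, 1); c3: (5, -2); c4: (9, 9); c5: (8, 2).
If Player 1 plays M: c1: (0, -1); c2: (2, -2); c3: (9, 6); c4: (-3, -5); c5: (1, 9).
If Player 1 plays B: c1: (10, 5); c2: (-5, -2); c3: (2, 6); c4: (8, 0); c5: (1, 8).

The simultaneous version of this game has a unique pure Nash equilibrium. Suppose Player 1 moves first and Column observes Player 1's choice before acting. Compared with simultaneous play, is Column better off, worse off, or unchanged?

unchanged

Solve by backward induction (Player 1 leads).
- T: Column compares 0, 1, -2, 9, 2 and picks c4; Player 1 would get 9.
- M: Column compares -1, -2, 6, -5, 9 and picks c5; Player 1 would get 1.
- B: Column compares 5, -2, 6, 0, 8 and picks c5; Player 1 would get 1.
Maximizing over 9, 1, 1, Player 1 chooses T. Subgame-perfect outcome: (T, c4) with payoffs (9, 9).
Now find the simultaneous Nash equilibrium.
Player 1's best replies: c1→B; c2→T; c3→M; c4→T; c5→T.
Column's best replies: T→c4; M→c5; B→c5.
The unique mutual best reply is (T, c4), giving (9, 9).
Column earns 9 sequentially versus 9 at the Nash outcome: unchanged.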